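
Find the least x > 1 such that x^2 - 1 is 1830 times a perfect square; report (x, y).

First expand sqrt(1830) as a continued fraction. With x_i = (sqrt(1830) + m_i)/d_i and (m_0, d_0) = (0, 1): a_0 = floor(sqrt(1830)) = 42, since 42^2 = 1764 <= 1830 < 1849 = 43^2.
Iterate m_{i+1} = d_i*a_i - m_i, d_{i+1} = (1830 - m_{i+1}^2)/d_i, a_{i+1} = floor((a_0 + m_{i+1})/d_{i+1}):
  m_1 = 1*42 - 0 = 42, d_1 = (1830 - 42^2)/1 = 66/1 = 66, a_1 = floor((42 + 42)/66) = 1.
  m_2 = 66*1 - 42 = 24, d_2 = (1830 - 24^2)/66 = 1254/66 = 19, a_2 = floor((42 + 24)/19) = 3.
  m_3 = 19*3 - 24 = 33, d_3 = (1830 - 33^2)/19 = 741/19 = 39, a_3 = floor((42 + 33)/39) = 1.
  m_4 = 39*1 - 33 = 6, d_4 = (1830 - 6^2)/39 = 1794/39 = 46, a_4 = floor((42 + 6)/46) = 1.
  m_5 = 46*1 - 6 = 40, d_5 = (1830 - 40^2)/46 = 230/46 = 5, a_5 = floor((42 + 40)/5) = 16.
  m_6 = 5*16 - 40 = 40, d_6 = (1830 - 40^2)/5 = 230/5 = 46, a_6 = floor((42 + 40)/46) = 1.
  m_7 = 46*1 - 40 = 6, d_7 = (1830 - 6^2)/46 = 1794/46 = 39, a_7 = floor((42 + 6)/39) = 1.
  m_8 = 39*1 - 6 = 33, d_8 = (1830 - 33^2)/39 = 741/39 = 19, a_8 = floor((42 + 33)/19) = 3.
  m_9 = 19*3 - 33 = 24, d_9 = (1830 - 24^2)/19 = 1254/19 = 66, a_9 = floor((42 + 24)/66) = 1.
  m_10 = 66*1 - 24 = 42, d_10 = (1830 - 42^2)/66 = 66/66 = 1, a_10 = floor((42 + 42)/1) = 84.
  m_11 = 1*84 - 42 = 42, d_11 = (1830 - 42^2)/1 = 66/1 = 66: (m_11, d_11) = (m_1, d_1) = (42, 66), so from here the quotients repeat a_1, ..., a_10; the period length is 10.
So sqrt(1830) = [42; (1, 3, 1, 1, 16, 1, 1, 3, 1, 84)] with period length k = 10.
k is even, so the fundamental solution of x^2 - 1830y^2 = 1 is (p_{k-1}, q_{k-1}) = (p_9, q_9); compute convergents through index 9.
Convergents (p_i = a_i*p_{i-1} + p_{i-2}, q_i = a_i*q_{i-1} + q_{i-2} with p_{-2}=0, p_{-1}=1, q_{-2}=1, q_{-1}=0):
  i=0: a_0=42, p_0 = 42*1 + 0 = 42, q_0 = 42*0 + 1 = 1.
  i=1: a_1=1, p_1 = 1*42 + 1 = 43, q_1 = 1*1 + 0 = 1.
  i=2: a_2=3, p_2 = 3*43 + 42 = 171, q_2 = 3*1 + 1 = 4.
  i=3: a_3=1, p_3 = 1*171 + 43 = 214, q_3 = 1*4 + 1 = 5.
  i=4: a_4=1, p_4 = 1*214 + 171 = 385, q_4 = 1*5 + 4 = 9.
  i=5: a_5=16, p_5 = 16*385 + 214 = 6374, q_5 = 16*9 + 5 = 149.
  i=6: a_6=1, p_6 = 1*6374 + 385 = 6759, q_6 = 1*149 + 9 = 158.
  i=7: a_7=1, p_7 = 1*6759 + 6374 = 13133, q_7 = 1*158 + 149 = 307.
  i=8: a_8=3, p_8 = 3*13133 + 6759 = 46158, q_8 = 3*307 + 158 = 1079.
  i=9: a_9=1, p_9 = 1*46158 + 13133 = 59291, q_9 = 1*1079 + 307 = 1386.
Check: 59291^2 - 1830*1386^2 = 3515422681 - 3515422680 = 1, so (x, y) = (59291, 1386) solves the equation, and by the theorem it is the least positive solution.

(x, y) = (59291, 1386)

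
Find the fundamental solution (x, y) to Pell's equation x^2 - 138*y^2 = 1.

(x, y) = (47, 4)

First expand sqrt(138) as a continued fraction. With x_i = (sqrt(138) + m_i)/d_i and (m_0, d_0) = (0, 1): a_0 = floor(sqrt(138)) = 11, since 11^2 = 121 <= 138 < 144 = 12^2.
Iterate m_{i+1} = d_i*a_i - m_i, d_{i+1} = (138 - m_{i+1}^2)/d_i, a_{i+1} = floor((a_0 + m_{i+1})/d_{i+1}):
  m_1 = 1*11 - 0 = 11, d_1 = (138 - 11^2)/1 = 17/1 = 17, a_1 = floor((11 + 11)/17) = 1.
  m_2 = 17*1 - 11 = 6, d_2 = (138 - 6^2)/17 = 102/17 = 6, a_2 = floor((11 + 6)/6) = 2.
  m_3 = 6*2 - 6 = 6, d_3 = (138 - 6^2)/6 = 102/6 = 17, a_3 = floor((11 + 6)/17) = 1.
  m_4 = 17*1 - 6 = 11, d_4 = (138 - 11^2)/17 = 17/17 = 1, a_4 = floor((11 + 11)/1) = 22.
  m_5 = 1*22 - 11 = 11, d_5 = (138 - 11^2)/1 = 17/1 = 17: (m_5, d_5) = (m_1, d_1) = (11, 17), so from here the quotients repeat a_1, ..., a_4; the period length is 4.
So sqrt(138) = [11; (1, 2, 1, 22)] with period length k = 4.
k is even, so the fundamental solution of x^2 - 138y^2 = 1 is (p_{k-1}, q_{k-1}) = (p_3, q_3); compute convergents through index 3.
Convergents (p_i = a_i*p_{i-1} + p_{i-2}, q_i = a_i*q_{i-1} + q_{i-2} with p_{-2}=0, p_{-1}=1, q_{-2}=1, q_{-1}=0):
  i=0: a_0=11, p_0 = 11*1 + 0 = 11, q_0 = 11*0 + 1 = 1.
  i=1: a_1=1, p_1 = 1*11 + 1 = 12, q_1 = 1*1 + 0 = 1.
  i=2: a_2=2, p_2 = 2*12 + 11 = 35, q_2 = 2*1 + 1 = 3.
  i=3: a_3=1, p_3 = 1*35 + 12 = 47, q_3 = 1*3 + 1 = 4.
Check: 47^2 - 138*4^2 = 2209 - 2208 = 1, so (x, y) = (47, 4) solves the equation, and by the theorem it is the least positive solution.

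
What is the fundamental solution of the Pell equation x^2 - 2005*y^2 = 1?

First expand sqrt(2005) as a continued fraction. With x_i = (sqrt(2005) + m_i)/d_i and (m_0, d_0) = (0, 1): a_0 = floor(sqrt(2005)) = 44, since 44^2 = 1936 <= 2005 < 2025 = 45^2.
Iterate m_{i+1} = d_i*a_i - m_i, d_{i+1} = (2005 - m_{i+1}^2)/d_i, a_{i+1} = floor((a_0 + m_{i+1})/d_{i+1}):
  m_1 = 1*44 - 0 = 44, d_1 = (2005 - 44^2)/1 = 69/1 = 69, a_1 = floor((44 + 44)/69) = 1.
  m_2 = 69*1 - 44 = 25, d_2 = (2005 - 25^2)/69 = 1380/69 = 20, a_2 = floor((44 + 25)/20) = 3.
  m_3 = 20*3 - 25 = 35, d_3 = (2005 - 35^2)/20 = 780/20 = 39, a_3 = floor((44 + 35)/39) = 2.
  m_4 = 39*2 - 35 = 43, d_4 = (2005 - 43^2)/39 = 156/39 = 4, a_4 = floor((44 + 43)/4) = 21.
  m_5 = 4*21 - 43 = 41, d_5 = (2005 - 41^2)/4 = 324/4 = 81, a_5 = floor((44 + 41)/81) = 1.
  m_6 = 81*1 - 41 = 40, d_6 = (2005 - 40^2)/81 = 405/81 = 5, a_6 = floor((44 + 40)/5) = 16.
  m_7 = 5*16 - 40 = 40, d_7 = (2005 - 40^2)/5 = 405/5 = 81, a_7 = floor((44 + 40)/81) = 1.
  m_8 = 81*1 - 40 = 41, d_8 = (2005 - 41^2)/81 = 324/81 = 4, a_8 = floor((44 + 41)/4) = 21.
  m_9 = 4*21 - 41 = 43, d_9 = (2005 - 43^2)/4 = 156/4 = 39, a_9 = floor((44 + 43)/39) = 2.
  m_10 = 39*2 - 43 = 35, d_10 = (2005 - 35^2)/39 = 780/39 = 20, a_10 = floor((44 + 35)/20) = 3.
  m_11 = 20*3 - 35 = 25, d_11 = (2005 - 25^2)/20 = 1380/20 = 69, a_11 = floor((44 + 25)/69) = 1.
  m_12 = 69*1 - 25 = 44, d_12 = (2005 - 44^2)/69 = 69/69 = 1, a_12 = floor((44 + 44)/1) = 88.
  m_13 = 1*88 - 44 = 44, d_13 = (2005 - 44^2)/1 = 69/1 = 69: (m_13, d_13) = (m_1, d_1) = (44, 69), so from here the quotients repeat a_1, ..., a_12; the period length is 12.
So sqrt(2005) = [44; (1, 3, 2, 21, 1, 16, 1, 21, 2, 3, 1, 88)] with period length k = 12.
k is even, so the fundamental solution of x^2 - 2005y^2 = 1 is (p_{k-1}, q_{k-1}) = (p_11, q_11); compute convergents through index 11.
Convergents (p_i = a_i*p_{i-1} + p_{i-2}, q_i = a_i*q_{i-1} + q_{i-2} with p_{-2}=0, p_{-1}=1, q_{-2}=1, q_{-1}=0):
  i=0: a_0=44, p_0 = 44*1 + 0 = 44, q_0 = 44*0 + 1 = 1.
  i=1: a_1=1, p_1 = 1*44 + 1 = 45, q_1 = 1*1 + 0 = 1.
  i=2: a_2=3, p_2 = 3*45 + 44 = 179, q_2 = 3*1 + 1 = 4.
  i=3: a_3=2, p_3 = 2*179 + 45 = 403, q_3 = 2*4 + 1 = 9.
  i=4: a_4=21, p_4 = 21*403 + 179 = 8642, q_4 = 21*9 + 4 = 193.
  i=5: a_5=1, p_5 = 1*8642 + 403 = 9045, q_5 = 1*193 + 9 = 202.
  i=6: a_6=16, p_6 = 16*9045 + 8642 = 153362, q_6 = 16*202 + 193 = 3425.
  i=7: a_7=1, p_7 = 1*153362 + 9045 = 162407, q_7 = 1*3425 + 202 = 3627.
  i=8: a_8=21, p_8 = 21*162407 + 153362 = 3563909, q_8 = 21*3627 + 3425 = 79592.
  i=9: a_9=2, p_9 = 2*3563909 + 162407 = 7290225, q_9 = 2*79592 + 3627 = 162811.
  i=10: a_10=3, p_10 = 3*7290225 + 3563909 = 25434584, q_10 = 3*162811 + 79592 = 568025.
  i=11: a_11=1, p_11 = 1*25434584 + 7290225 = 32724809, q_11 = 1*568025 + 162811 = 730836.
Check: 32724809^2 - 2005*730836^2 = 1070913124086481 - 1070913124086480 = 1, so (x, y) = (32724809, 730836) solves the equation, and by the theorem it is the least positive solution.

(x, y) = (32724809, 730836)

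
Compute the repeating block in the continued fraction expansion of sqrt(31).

Write x_i = (sqrt(31) + m_i)/d_i with (m_0, d_0) = (0, 1). a_0 = floor(sqrt(31)) = 5, since 5^2 = 25 <= 31 < 36 = 6^2.
Iterate m_{i+1} = d_i*a_i - m_i, d_{i+1} = (31 - m_{i+1}^2)/d_i, a_{i+1} = floor((a_0 + m_{i+1})/d_{i+1}):
  m_1 = 1*5 - 0 = 5, d_1 = (31 - 5^2)/1 = 6/1 = 6, a_1 = floor((5 + 5)/6) = 1.
  m_2 = 6*1 - 5 = 1, d_2 = (31 - 1^2)/6 = 30/6 = 5, a_2 = floor((5 + 1)/5) = 1.
  m_3 = 5*1 - 1 = 4, d_3 = (31 - 4^2)/5 = 15/5 = 3, a_3 = floor((5 + 4)/3) = 3.
  m_4 = 3*3 - 4 = 5, d_4 = (31 - 5^2)/3 = 6/3 = 2, a_4 = floor((5 + 5)/2) = 5.
  m_5 = 2*5 - 5 = 5, d_5 = (31 - 5^2)/2 = 6/2 = 3, a_5 = floor((5 + 5)/3) = 3.
  m_6 = 3*3 - 5 = 4, d_6 = (31 - 4^2)/3 = 15/3 = 5, a_6 = floor((5 + 4)/5) = 1.
  m_7 = 5*1 - 4 = 1, d_7 = (31 - 1^2)/5 = 30/5 = 6, a_7 = floor((5 + 1)/6) = 1.
  m_8 = 6*1 - 1 = 5, d_8 = (31 - 5^2)/6 = 6/6 = 1, a_8 = floor((5 + 5)/1) = 10.
  m_9 = 1*10 - 5 = 5, d_9 = (31 - 5^2)/1 = 6/1 = 6: (m_9, d_9) = (m_1, d_1) = (5, 6), so from here the quotients repeat a_1, ..., a_8; the period length is 8.
Hence the expansion of sqrt(31) is a_0 = 5 followed by the repeating block 1, 1, 3, 5, 3, 1, 1, 10 (period 8).

[5; (1, 1, 3, 5, 3, 1, 1, 10)]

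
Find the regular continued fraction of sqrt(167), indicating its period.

[12; (1, 11, 1, 24)]

Write x_i = (sqrt(167) + m_i)/d_i with (m_0, d_0) = (0, 1). a_0 = floor(sqrt(167)) = 12, since 12^2 = 144 <= 167 < 169 = 13^2.
Iterate m_{i+1} = d_i*a_i - m_i, d_{i+1} = (167 - m_{i+1}^2)/d_i, a_{i+1} = floor((a_0 + m_{i+1})/d_{i+1}):
  m_1 = 1*12 - 0 = 12, d_1 = (167 - 12^2)/1 = 23/1 = 23, a_1 = floor((12 + 12)/23) = 1.
  m_2 = 23*1 - 12 = 11, d_2 = (167 - 11^2)/23 = 46/23 = 2, a_2 = floor((12 + 11)/2) = 11.
  m_3 = 2*11 - 11 = 11, d_3 = (167 - 11^2)/2 = 46/2 = 23, a_3 = floor((12 + 11)/23) = 1.
  m_4 = 23*1 - 11 = 12, d_4 = (167 - 12^2)/23 = 23/23 = 1, a_4 = floor((12 + 12)/1) = 24.
  m_5 = 1*24 - 12 = 12, d_5 = (167 - 12^2)/1 = 23/1 = 23: (m_5, d_5) = (m_1, d_1) = (12, 23), so from here the quotients repeat a_1, ..., a_4; the period length is 4.
Hence the expansion of sqrt(167) is a_0 = 12 followed by the repeating block 1, 11, 1, 24 (period 4).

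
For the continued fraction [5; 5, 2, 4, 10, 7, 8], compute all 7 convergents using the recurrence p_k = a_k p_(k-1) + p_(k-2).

5/1, 26/5, 57/11, 254/49, 2597/501, 18433/3556, 150061/28949

Using the convergent recurrence p_i = a_i*p_{i-1} + p_{i-2}, q_i = a_i*q_{i-1} + q_{i-2} with p_{-2}=0, p_{-1}=1, q_{-2}=1, q_{-1}=0:
  i=0: a_0=5, p_0 = 5*1 + 0 = 5, q_0 = 5*0 + 1 = 1.
  i=1: a_1=5, p_1 = 5*5 + 1 = 26, q_1 = 5*1 + 0 = 5.
  i=2: a_2=2, p_2 = 2*26 + 5 = 57, q_2 = 2*5 + 1 = 11.
  i=3: a_3=4, p_3 = 4*57 + 26 = 254, q_3 = 4*11 + 5 = 49.
  i=4: a_4=10, p_4 = 10*254 + 57 = 2597, q_4 = 10*49 + 11 = 501.
  i=5: a_5=7, p_5 = 7*2597 + 254 = 18433, q_5 = 7*501 + 49 = 3556.
  i=6: a_6=8, p_6 = 8*18433 + 2597 = 150061, q_6 = 8*3556 + 501 = 28949.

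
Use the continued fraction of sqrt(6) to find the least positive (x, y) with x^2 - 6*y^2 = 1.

(x, y) = (5, 2)

First expand sqrt(6) as a continued fraction. With x_i = (sqrt(6) + m_i)/d_i and (m_0, d_0) = (0, 1): a_0 = floor(sqrt(6)) = 2, since 2^2 = 4 <= 6 < 9 = 3^2.
Iterate m_{i+1} = d_i*a_i - m_i, d_{i+1} = (6 - m_{i+1}^2)/d_i, a_{i+1} = floor((a_0 + m_{i+1})/d_{i+1}):
  m_1 = 1*2 - 0 = 2, d_1 = (6 - 2^2)/1 = 2/1 = 2, a_1 = floor((2 + 2)/2) = 2.
  m_2 = 2*2 - 2 = 2, d_2 = (6 - 2^2)/2 = 2/2 = 1, a_2 = floor((2 + 2)/1) = 4.
  m_3 = 1*4 - 2 = 2, d_3 = (6 - 2^2)/1 = 2/1 = 2: (m_3, d_3) = (m_1, d_1) = (2, 2), so from here the quotients repeat a_1, a_2; the period length is 2.
So sqrt(6) = [2; (2, 4)] with period length k = 2.
k is even, so the fundamental solution of x^2 - 6y^2 = 1 is (p_{k-1}, q_{k-1}) = (p_1, q_1); compute convergents through index 1.
Convergents (p_i = a_i*p_{i-1} + p_{i-2}, q_i = a_i*q_{i-1} + q_{i-2} with p_{-2}=0, p_{-1}=1, q_{-2}=1, q_{-1}=0):
  i=0: a_0=2, p_0 = 2*1 + 0 = 2, q_0 = 2*0 + 1 = 1.
  i=1: a_1=2, p_1 = 2*2 + 1 = 5, q_1 = 2*1 + 0 = 2.
Check: 5^2 - 6*2^2 = 25 - 24 = 1, so (x, y) = (5, 2) solves the equation, and by the theorem it is the least positive solution.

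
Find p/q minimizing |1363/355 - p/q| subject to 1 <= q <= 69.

Expand x = 1363/355 as a continued fraction with the Euclidean algorithm:
  1363 = 3*355 + 298, so a_0 = 3.
  355 = 1*298 + 57, so a_1 = 1.
  298 = 5*57 + 13, so a_2 = 5.
  57 = 4*13 + 5, so a_3 = 4.
  13 = 2*5 + 3, so a_4 = 2.
  5 = 1*3 + 2, so a_5 = 1.
  3 = 1*2 + 1, so a_6 = 1.
  2 = 2*1 + 0, so a_7 = 2.
so x = [3; 1, 5, 4, 2, 1, 1, 2].
Convergents (p_i = a_i*p_{i-1} + p_{i-2}, q_i = a_i*q_{i-1} + q_{i-2} with p_{-2}=0, p_{-1}=1, q_{-2}=1, q_{-1}=0), until the denominator exceeds 69:
  i=0: a_0=3, p_0 = 3*1 + 0 = 3, q_0 = 3*0 + 1 = 1.
  i=1: a_1=1, p_1 = 1*3 + 1 = 4, q_1 = 1*1 + 0 = 1.
  i=2: a_2=5, p_2 = 5*4 + 3 = 23, q_2 = 5*1 + 1 = 6.
  i=3: a_3=4, p_3 = 4*23 + 4 = 96, q_3 = 4*6 + 1 = 25.
  i=4: a_4=2, p_4 = 2*96 + 23 = 215, q_4 = 2*25 + 6 = 56.
  i=5: a_5=1, p_5 = 1*215 + 96 = 311, q_5 = 1*56 + 25 = 81.
q_5 = 81 > 69, so the last convergent with denominator <= 69 is p_4/q_4 = 215/56.
The closest fraction with denominator <= 69 is either p_4/q_4 or the intermediate fraction (k*p_4 + p_3)/(k*q_4 + q_3) with the largest k >= 1 whose denominator stays <= 69; these approach x as k grows, and every other convergent or intermediate fraction in range is farther away.
Largest k: floor((69 - q_3)/q_4) = floor((69 - 25)/56) = 0.
Since k = 0, no intermediate fraction beyond p_4/q_4 has denominator <= 69, so the convergent 215/56 is the closest (its error is |1363*56 - 215*355|/(355*56) = 3/19880).

215/56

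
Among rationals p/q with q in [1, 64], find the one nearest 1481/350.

55/13

Expand x = 1481/350 as a continued fraction with the Euclidean algorithm:
  1481 = 4*350 + 81, so a_0 = 4.
  350 = 4*81 + 26, so a_1 = 4.
  81 = 3*26 + 3, so a_2 = 3.
  26 = 8*3 + 2, so a_3 = 8.
  3 = 1*2 + 1, so a_4 = 1.
  2 = 2*1 + 0, so a_5 = 2.
so x = [4; 4, 3, 8, 1, 2].
Convergents (p_i = a_i*p_{i-1} + p_{i-2}, q_i = a_i*q_{i-1} + q_{i-2} with p_{-2}=0, p_{-1}=1, q_{-2}=1, q_{-1}=0), until the denominator exceeds 64:
  i=0: a_0=4, p_0 = 4*1 + 0 = 4, q_0 = 4*0 + 1 = 1.
  i=1: a_1=4, p_1 = 4*4 + 1 = 17, q_1 = 4*1 + 0 = 4.
  i=2: a_2=3, p_2 = 3*17 + 4 = 55, q_2 = 3*4 + 1 = 13.
  i=3: a_3=8, p_3 = 8*55 + 17 = 457, q_3 = 8*13 + 4 = 108.
q_3 = 108 > 64, so the last convergent with denominator <= 64 is p_2/q_2 = 55/13.
The closest fraction with denominator <= 64 is either p_2/q_2 or the intermediate fraction (k*p_2 + p_1)/(k*q_2 + q_1) with the largest k >= 1 whose denominator stays <= 64; these approach x as k grows, and every other convergent or intermediate fraction in range is farther away.
Largest k: floor((64 - q_1)/q_2) = floor((64 - 4)/13) = 4.
That gives (4*55 + 17)/(4*13 + 4) = 237/56.
Compare the errors: |x - 55/13| = |1481*13 - 55*350|/(350*13) = 3/4550, and |x - 237/56| = |1481*56 - 237*350|/(350*56) = 14/19600.
Cross-multiplying, 3*19600 = 58800 < 63700 = 14*4550, so 3/4550 is smaller: the convergent 55/13 is closer to x than 237/56.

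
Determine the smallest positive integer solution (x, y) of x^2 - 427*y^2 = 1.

First expand sqrt(427) as a continued fraction. With x_i = (sqrt(427) + m_i)/d_i and (m_0, d_0) = (0, 1): a_0 = floor(sqrt(427)) = 20, since 20^2 = 400 <= 427 < 441 = 21^2.
Iterate m_{i+1} = d_i*a_i - m_i, d_{i+1} = (427 - m_{i+1}^2)/d_i, a_{i+1} = floor((a_0 + m_{i+1})/d_{i+1}):
  m_1 = 1*20 - 0 = 20, d_1 = (427 - 20^2)/1 = 27/1 = 27, a_1 = floor((20 + 20)/27) = 1.
  m_2 = 27*1 - 20 = 7, d_2 = (427 - 7^2)/27 = 378/27 = 14, a_2 = floor((20 + 7)/14) = 1.
  m_3 = 14*1 - 7 = 7, d_3 = (427 - 7^2)/14 = 378/14 = 27, a_3 = floor((20 + 7)/27) = 1.
  m_4 = 27*1 - 7 = 20, d_4 = (427 - 20^2)/27 = 27/27 = 1, a_4 = floor((20 + 20)/1) = 40.
  m_5 = 1*40 - 20 = 20, d_5 = (427 - 20^2)/1 = 27/1 = 27: (m_5, d_5) = (m_1, d_1) = (20, 27), so from here the quotients repeat a_1, ..., a_4; the period length is 4.
So sqrt(427) = [20; (1, 1, 1, 40)] with period length k = 4.
k is even, so the fundamental solution of x^2 - 427y^2 = 1 is (p_{k-1}, q_{k-1}) = (p_3, q_3); compute convergents through index 3.
Convergents (p_i = a_i*p_{i-1} + p_{i-2}, q_i = a_i*q_{i-1} + q_{i-2} with p_{-2}=0, p_{-1}=1, q_{-2}=1, q_{-1}=0):
  i=0: a_0=20, p_0 = 20*1 + 0 = 20, q_0 = 20*0 + 1 = 1.
  i=1: a_1=1, p_1 = 1*20 + 1 = 21, q_1 = 1*1 + 0 = 1.
  i=2: a_2=1, p_2 = 1*21 + 20 = 41, q_2 = 1*1 + 1 = 2.
  i=3: a_3=1, p_3 = 1*41 + 21 = 62, q_3 = 1*2 + 1 = 3.
Check: 62^2 - 427*3^2 = 3844 - 3843 = 1, so (x, y) = (62, 3) solves the equation, and by the theorem it is the least positive solution.

(x, y) = (62, 3)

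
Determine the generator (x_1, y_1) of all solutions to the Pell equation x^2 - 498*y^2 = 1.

(x, y) = (179777, 8056)

First expand sqrt(498) as a continued fraction. With x_i = (sqrt(498) + m_i)/d_i and (m_0, d_0) = (0, 1): a_0 = floor(sqrt(498)) = 22, since 22^2 = 484 <= 498 < 529 = 23^2.
Iterate m_{i+1} = d_i*a_i - m_i, d_{i+1} = (498 - m_{i+1}^2)/d_i, a_{i+1} = floor((a_0 + m_{i+1})/d_{i+1}):
  m_1 = 1*22 - 0 = 22, d_1 = (498 - 22^2)/1 = 14/1 = 14, a_1 = floor((22 + 22)/14) = 3.
  m_2 = 14*3 - 22 = 20, d_2 = (498 - 20^2)/14 = 98/14 = 7, a_2 = floor((22 + 20)/7) = 6.
  m_3 = 7*6 - 20 = 22, d_3 = (498 - 22^2)/7 = 14/7 = 2, a_3 = floor((22 + 22)/2) = 22.
  m_4 = 2*22 - 22 = 22, d_4 = (498 - 22^2)/2 = 14/2 = 7, a_4 = floor((22 + 22)/7) = 6.
  m_5 = 7*6 - 22 = 20, d_5 = (498 - 20^2)/7 = 98/7 = 14, a_5 = floor((22 + 20)/14) = 3.
  m_6 = 14*3 - 20 = 22, d_6 = (498 - 22^2)/14 = 14/14 = 1, a_6 = floor((22 + 22)/1) = 44.
  m_7 = 1*44 - 22 = 22, d_7 = (498 - 22^2)/1 = 14/1 = 14: (m_7, d_7) = (m_1, d_1) = (22, 14), so from here the quotients repeat a_1, ..., a_6; the period length is 6.
So sqrt(498) = [22; (3, 6, 22, 6, 3, 44)] with period length k = 6.
k is even, so the fundamental solution of x^2 - 498y^2 = 1 is (p_{k-1}, q_{k-1}) = (p_5, q_5); compute convergents through index 5.
Convergents (p_i = a_i*p_{i-1} + p_{i-2}, q_i = a_i*q_{i-1} + q_{i-2} with p_{-2}=0, p_{-1}=1, q_{-2}=1, q_{-1}=0):
  i=0: a_0=22, p_0 = 22*1 + 0 = 22, q_0 = 22*0 + 1 = 1.
  i=1: a_1=3, p_1 = 3*22 + 1 = 67, q_1 = 3*1 + 0 = 3.
  i=2: a_2=6, p_2 = 6*67 + 22 = 424, q_2 = 6*3 + 1 = 19.
  i=3: a_3=22, p_3 = 22*424 + 67 = 9395, q_3 = 22*19 + 3 = 421.
  i=4: a_4=6, p_4 = 6*9395 + 424 = 56794, q_4 = 6*421 + 19 = 2545.
  i=5: a_5=3, p_5 = 3*56794 + 9395 = 179777, q_5 = 3*2545 + 421 = 8056.
Check: 179777^2 - 498*8056^2 = 32319769729 - 32319769728 = 1, so (x, y) = (179777, 8056) solves the equation, and by the theorem it is the least positive solution.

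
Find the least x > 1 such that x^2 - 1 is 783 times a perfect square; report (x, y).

First expand sqrt(783) as a continued fraction. With x_i = (sqrt(783) + m_i)/d_i and (m_0, d_0) = (0, 1): a_0 = floor(sqrt(783)) = 27, since 27^2 = 729 <= 783 < 784 = 28^2.
Iterate m_{i+1} = d_i*a_i - m_i, d_{i+1} = (783 - m_{i+1}^2)/d_i, a_{i+1} = floor((a_0 + m_{i+1})/d_{i+1}):
  m_1 = 1*27 - 0 = 27, d_1 = (783 - 27^2)/1 = 54/1 = 54, a_1 = floor((27 + 27)/54) = 1.
  m_2 = 54*1 - 27 = 27, d_2 = (783 - 27^2)/54 = 54/54 = 1, a_2 = floor((27 + 27)/1) = 54.
  m_3 = 1*54 - 27 = 27, d_3 = (783 - 27^2)/1 = 54/1 = 54: (m_3, d_3) = (m_1, d_1) = (27, 54), so from here the quotients repeat a_1, a_2; the period length is 2.
So sqrt(783) = [27; (1, 54)] with period length k = 2.
k is even, so the fundamental solution of x^2 - 783y^2 = 1 is (p_{k-1}, q_{k-1}) = (p_1, q_1); compute convergents through index 1.
Convergents (p_i = a_i*p_{i-1} + p_{i-2}, q_i = a_i*q_{i-1} + q_{i-2} with p_{-2}=0, p_{-1}=1, q_{-2}=1, q_{-1}=0):
  i=0: a_0=27, p_0 = 27*1 + 0 = 27, q_0 = 27*0 + 1 = 1.
  i=1: a_1=1, p_1 = 1*27 + 1 = 28, q_1 = 1*1 + 0 = 1.
Check: 28^2 - 783*1^2 = 784 - 783 = 1, so (x, y) = (28, 1) solves the equation, and by the theorem it is the least positive solution.

(x, y) = (28, 1)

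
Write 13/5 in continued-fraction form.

[2; 1, 1, 2]

Run the Euclidean algorithm on 13 and 5; the successive quotients are the partial quotients a_0, a_1, ... (each step inverts the fractional part left over by the previous one):
  13 = 2*5 + 3, so a_0 = 2.
  5 = 1*3 + 2, so a_1 = 1.
  3 = 1*2 + 1, so a_2 = 1.
  2 = 2*1 + 0, so a_3 = 2.
The remainder reaches 0 after 4 divisions, so the expansion has 4 partial quotients, read off in order.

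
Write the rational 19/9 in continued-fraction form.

[2; 9]

Run the Euclidean algorithm on 19 and 9; the successive quotients are the partial quotients a_0, a_1, ... (each step inverts the fractional part left over by the previous one):
  19 = 2*9 + 1, so a_0 = 2.
  9 = 9*1 + 0, so a_1 = 9.
The remainder reaches 0 after 2 divisions, so the expansion has 2 partial quotients, read off in order.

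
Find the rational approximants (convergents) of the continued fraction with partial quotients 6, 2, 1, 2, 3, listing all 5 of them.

Using the convergent recurrence p_i = a_i*p_{i-1} + p_{i-2}, q_i = a_i*q_{i-1} + q_{i-2} with p_{-2}=0, p_{-1}=1, q_{-2}=1, q_{-1}=0:
  i=0: a_0=6, p_0 = 6*1 + 0 = 6, q_0 = 6*0 + 1 = 1.
  i=1: a_1=2, p_1 = 2*6 + 1 = 13, q_1 = 2*1 + 0 = 2.
  i=2: a_2=1, p_2 = 1*13 + 6 = 19, q_2 = 1*2 + 1 = 3.
  i=3: a_3=2, p_3 = 2*19 + 13 = 51, q_3 = 2*3 + 2 = 8.
  i=4: a_4=3, p_4 = 3*51 + 19 = 172, q_4 = 3*8 + 3 = 27.

6/1, 13/2, 19/3, 51/8, 172/27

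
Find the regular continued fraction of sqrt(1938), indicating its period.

Write x_i = (sqrt(1938) + m_i)/d_i with (m_0, d_0) = (0, 1). a_0 = floor(sqrt(1938)) = 44, since 44^2 = 1936 <= 1938 < 2025 = 45^2.
Iterate m_{i+1} = d_i*a_i - m_i, d_{i+1} = (1938 - m_{i+1}^2)/d_i, a_{i+1} = floor((a_0 + m_{i+1})/d_{i+1}):
  m_1 = 1*44 - 0 = 44, d_1 = (1938 - 44^2)/1 = 2/1 = 2, a_1 = floor((44 + 44)/2) = 44.
  m_2 = 2*44 - 44 = 44, d_2 = (1938 - 44^2)/2 = 2/2 = 1, a_2 = floor((44 + 44)/1) = 88.
  m_3 = 1*88 - 44 = 44, d_3 = (1938 - 44^2)/1 = 2/1 = 2: (m_3, d_3) = (m_1, d_1) = (44, 2), so from here the quotients repeat a_1, a_2; the period length is 2.
Hence the expansion of sqrt(1938) is a_0 = 44 followed by the repeating block 44, 88 (period 2).

[44; (44, 88)]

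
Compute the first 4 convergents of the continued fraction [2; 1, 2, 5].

Using the convergent recurrence p_i = a_i*p_{i-1} + p_{i-2}, q_i = a_i*q_{i-1} + q_{i-2} with p_{-2}=0, p_{-1}=1, q_{-2}=1, q_{-1}=0:
  i=0: a_0=2, p_0 = 2*1 + 0 = 2, q_0 = 2*0 + 1 = 1.
  i=1: a_1=1, p_1 = 1*2 + 1 = 3, q_1 = 1*1 + 0 = 1.
  i=2: a_2=2, p_2 = 2*3 + 2 = 8, q_2 = 2*1 + 1 = 3.
  i=3: a_3=5, p_3 = 5*8 + 3 = 43, q_3 = 5*3 + 1 = 16.

2/1, 3/1, 8/3, 43/16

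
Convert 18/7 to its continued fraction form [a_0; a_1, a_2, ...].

Run the Euclidean algorithm on 18 and 7; the successive quotients are the partial quotients a_0, a_1, ... (each step inverts the fractional part left over by the previous one):
  18 = 2*7 + 4, so a_0 = 2.
  7 = 1*4 + 3, so a_1 = 1.
  4 = 1*3 + 1, so a_2 = 1.
  3 = 3*1 + 0, so a_3 = 3.
The remainder reaches 0 after 4 divisions, so the expansion has 4 partial quotients, read off in order.

[2; 1, 1, 3]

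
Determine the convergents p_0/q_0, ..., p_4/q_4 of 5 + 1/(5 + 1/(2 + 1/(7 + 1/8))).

5/1, 26/5, 57/11, 425/82, 3457/667

Using the convergent recurrence p_i = a_i*p_{i-1} + p_{i-2}, q_i = a_i*q_{i-1} + q_{i-2} with p_{-2}=0, p_{-1}=1, q_{-2}=1, q_{-1}=0:
  i=0: a_0=5, p_0 = 5*1 + 0 = 5, q_0 = 5*0 + 1 = 1.
  i=1: a_1=5, p_1 = 5*5 + 1 = 26, q_1 = 5*1 + 0 = 5.
  i=2: a_2=2, p_2 = 2*26 + 5 = 57, q_2 = 2*5 + 1 = 11.
  i=3: a_3=7, p_3 = 7*57 + 26 = 425, q_3 = 7*11 + 5 = 82.
  i=4: a_4=8, p_4 = 8*425 + 57 = 3457, q_4 = 8*82 + 11 = 667.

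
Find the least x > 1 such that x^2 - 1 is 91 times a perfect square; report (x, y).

First expand sqrt(91) as a continued fraction. With x_i = (sqrt(91) + m_i)/d_i and (m_0, d_0) = (0, 1): a_0 = floor(sqrt(91)) = 9, since 9^2 = 81 <= 91 < 100 = 10^2.
Iterate m_{i+1} = d_i*a_i - m_i, d_{i+1} = (91 - m_{i+1}^2)/d_i, a_{i+1} = floor((a_0 + m_{i+1})/d_{i+1}):
  m_1 = 1*9 - 0 = 9, d_1 = (91 - 9^2)/1 = 10/1 = 10, a_1 = floor((9 + 9)/10) = 1.
  m_2 = 10*1 - 9 = 1, d_2 = (91 - 1^2)/10 = 90/10 = 9, a_2 = floor((9 + 1)/9) = 1.
  m_3 = 9*1 - 1 = 8, d_3 = (91 - 8^2)/9 = 27/9 = 3, a_3 = floor((9 + 8)/3) = 5.
  m_4 = 3*5 - 8 = 7, d_4 = (91 - 7^2)/3 = 42/3 = 14, a_4 = floor((9 + 7)/14) = 1.
  m_5 = 14*1 - 7 = 7, d_5 = (91 - 7^2)/14 = 42/14 = 3, a_5 = floor((9 + 7)/3) = 5.
  m_6 = 3*5 - 7 = 8, d_6 = (91 - 8^2)/3 = 27/3 = 9, a_6 = floor((9 + 8)/9) = 1.
  m_7 = 9*1 - 8 = 1, d_7 = (91 - 1^2)/9 = 90/9 = 10, a_7 = floor((9 + 1)/10) = 1.
  m_8 = 10*1 - 1 = 9, d_8 = (91 - 9^2)/10 = 10/10 = 1, a_8 = floor((9 + 9)/1) = 18.
  m_9 = 1*18 - 9 = 9, d_9 = (91 - 9^2)/1 = 10/1 = 10: (m_9, d_9) = (m_1, d_1) = (9, 10), so from here the quotients repeat a_1, ..., a_8; the period length is 8.
So sqrt(91) = [9; (1, 1, 5, 1, 5, 1, 1, 18)] with period length k = 8.
k is even, so the fundamental solution of x^2 - 91y^2 = 1 is (p_{k-1}, q_{k-1}) = (p_7, q_7); compute convergents through index 7.
Convergents (p_i = a_i*p_{i-1} + p_{i-2}, q_i = a_i*q_{i-1} + q_{i-2} with p_{-2}=0, p_{-1}=1, q_{-2}=1, q_{-1}=0):
  i=0: a_0=9, p_0 = 9*1 + 0 = 9, q_0 = 9*0 + 1 = 1.
  i=1: a_1=1, p_1 = 1*9 + 1 = 10, q_1 = 1*1 + 0 = 1.
  i=2: a_2=1, p_2 = 1*10 + 9 = 19, q_2 = 1*1 + 1 = 2.
  i=3: a_3=5, p_3 = 5*19 + 10 = 105, q_3 = 5*2 + 1 = 11.
  i=4: a_4=1, p_4 = 1*105 + 19 = 124, q_4 = 1*11 + 2 = 13.
  i=5: a_5=5, p_5 = 5*124 + 105 = 725, q_5 = 5*13 + 11 = 76.
  i=6: a_6=1, p_6 = 1*725 + 124 = 849, q_6 = 1*76 + 13 = 89.
  i=7: a_7=1, p_7 = 1*849 + 725 = 1574, q_7 = 1*89 + 76 = 165.
Check: 1574^2 - 91*165^2 = 2477476 - 2477475 = 1, so (x, y) = (1574, 165) solves the equation, and by the theorem it is the least positive solution.

(x, y) = (1574, 165)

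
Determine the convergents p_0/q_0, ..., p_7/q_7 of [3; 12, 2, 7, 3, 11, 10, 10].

3/1, 37/12, 77/25, 576/187, 1805/586, 20431/6633, 206115/66916, 2081581/675793

Using the convergent recurrence p_i = a_i*p_{i-1} + p_{i-2}, q_i = a_i*q_{i-1} + q_{i-2} with p_{-2}=0, p_{-1}=1, q_{-2}=1, q_{-1}=0:
  i=0: a_0=3, p_0 = 3*1 + 0 = 3, q_0 = 3*0 + 1 = 1.
  i=1: a_1=12, p_1 = 12*3 + 1 = 37, q_1 = 12*1 + 0 = 12.
  i=2: a_2=2, p_2 = 2*37 + 3 = 77, q_2 = 2*12 + 1 = 25.
  i=3: a_3=7, p_3 = 7*77 + 37 = 576, q_3 = 7*25 + 12 = 187.
  i=4: a_4=3, p_4 = 3*576 + 77 = 1805, q_4 = 3*187 + 25 = 586.
  i=5: a_5=11, p_5 = 11*1805 + 576 = 20431, q_5 = 11*586 + 187 = 6633.
  i=6: a_6=10, p_6 = 10*20431 + 1805 = 206115, q_6 = 10*6633 + 586 = 66916.
  i=7: a_7=10, p_7 = 10*206115 + 20431 = 2081581, q_7 = 10*66916 + 6633 = 675793.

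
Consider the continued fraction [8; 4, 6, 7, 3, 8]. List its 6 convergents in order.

8/1, 33/4, 206/25, 1475/179, 4631/562, 38523/4675

Using the convergent recurrence p_i = a_i*p_{i-1} + p_{i-2}, q_i = a_i*q_{i-1} + q_{i-2} with p_{-2}=0, p_{-1}=1, q_{-2}=1, q_{-1}=0:
  i=0: a_0=8, p_0 = 8*1 + 0 = 8, q_0 = 8*0 + 1 = 1.
  i=1: a_1=4, p_1 = 4*8 + 1 = 33, q_1 = 4*1 + 0 = 4.
  i=2: a_2=6, p_2 = 6*33 + 8 = 206, q_2 = 6*4 + 1 = 25.
  i=3: a_3=7, p_3 = 7*206 + 33 = 1475, q_3 = 7*25 + 4 = 179.
  i=4: a_4=3, p_4 = 3*1475 + 206 = 4631, q_4 = 3*179 + 25 = 562.
  i=5: a_5=8, p_5 = 8*4631 + 1475 = 38523, q_5 = 8*562 + 179 = 4675.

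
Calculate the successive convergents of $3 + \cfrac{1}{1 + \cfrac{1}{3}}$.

3/1, 4/1, 15/4

Using the convergent recurrence p_i = a_i*p_{i-1} + p_{i-2}, q_i = a_i*q_{i-1} + q_{i-2} with p_{-2}=0, p_{-1}=1, q_{-2}=1, q_{-1}=0:
  i=0: a_0=3, p_0 = 3*1 + 0 = 3, q_0 = 3*0 + 1 = 1.
  i=1: a_1=1, p_1 = 1*3 + 1 = 4, q_1 = 1*1 + 0 = 1.
  i=2: a_2=3, p_2 = 3*4 + 3 = 15, q_2 = 3*1 + 1 = 4.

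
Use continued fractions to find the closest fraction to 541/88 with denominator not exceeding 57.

Expand x = 541/88 as a continued fraction with the Euclidean algorithm:
  541 = 6*88 + 13, so a_0 = 6.
  88 = 6*13 + 10, so a_1 = 6.
  13 = 1*10 + 3, so a_2 = 1.
  10 = 3*3 + 1, so a_3 = 3.
  3 = 3*1 + 0, so a_4 = 3.
so x = [6; 6, 1, 3, 3].
Convergents (p_i = a_i*p_{i-1} + p_{i-2}, q_i = a_i*q_{i-1} + q_{i-2} with p_{-2}=0, p_{-1}=1, q_{-2}=1, q_{-1}=0), until the denominator exceeds 57:
  i=0: a_0=6, p_0 = 6*1 + 0 = 6, q_0 = 6*0 + 1 = 1.
  i=1: a_1=6, p_1 = 6*6 + 1 = 37, q_1 = 6*1 + 0 = 6.
  i=2: a_2=1, p_2 = 1*37 + 6 = 43, q_2 = 1*6 + 1 = 7.
  i=3: a_3=3, p_3 = 3*43 + 37 = 166, q_3 = 3*7 + 6 = 27.
  i=4: a_4=3, p_4 = 3*166 + 43 = 541, q_4 = 3*27 + 7 = 88.
q_4 = 88 > 57, so the last convergent with denominator <= 57 is p_3/q_3 = 166/27.
The closest fraction with denominator <= 57 is either p_3/q_3 or the intermediate fraction (k*p_3 + p_2)/(k*q_3 + q_2) with the largest k >= 1 whose denominator stays <= 57; these approach x as k grows, and every other convergent or intermediate fraction in range is farther away.
Largest k: floor((57 - q_2)/q_3) = floor((57 - 7)/27) = 1.
That gives (1*166 + 43)/(1*27 + 7) = 209/34.
Compare the errors: |x - 166/27| = |541*27 - 166*88|/(88*27) = 1/2376, and |x - 209/34| = |541*34 - 209*88|/(88*34) = 2/2992.
Cross-multiplying, 1*2992 = 2992 < 4752 = 2*2376, so 1/2376 is smaller: the convergent 166/27 is closer to x than 209/34.

166/27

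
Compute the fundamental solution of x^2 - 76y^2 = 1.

First expand sqrt(76) as a continued fraction. With x_i = (sqrt(76) + m_i)/d_i and (m_0, d_0) = (0, 1): a_0 = floor(sqrt(76)) = 8, since 8^2 = 64 <= 76 < 81 = 9^2.
Iterate m_{i+1} = d_i*a_i - m_i, d_{i+1} = (76 - m_{i+1}^2)/d_i, a_{i+1} = floor((a_0 + m_{i+1})/d_{i+1}):
  m_1 = 1*8 - 0 = 8, d_1 = (76 - 8^2)/1 = 12/1 = 12, a_1 = floor((8 + 8)/12) = 1.
  m_2 = 12*1 - 8 = 4, d_2 = (76 - 4^2)/12 = 60/12 = 5, a_2 = floor((8 + 4)/5) = 2.
  m_3 = 5*2 - 4 = 6, d_3 = (76 - 6^2)/5 = 40/5 = 8, a_3 = floor((8 + 6)/8) = 1.
  m_4 = 8*1 - 6 = 2, d_4 = (76 - 2^2)/8 = 72/8 = 9, a_4 = floor((8 + 2)/9) = 1.
  m_5 = 9*1 - 2 = 7, d_5 = (76 - 7^2)/9 = 27/9 = 3, a_5 = floor((8 + 7)/3) = 5.
  m_6 = 3*5 - 7 = 8, d_6 = (76 - 8^2)/3 = 12/3 = 4, a_6 = floor((8 + 8)/4) = 4.
  m_7 = 4*4 - 8 = 8, d_7 = (76 - 8^2)/4 = 12/4 = 3, a_7 = floor((8 + 8)/3) = 5.
  m_8 = 3*5 - 8 = 7, d_8 = (76 - 7^2)/3 = 27/3 = 9, a_8 = floor((8 + 7)/9) = 1.
  m_9 = 9*1 - 7 = 2, d_9 = (76 - 2^2)/9 = 72/9 = 8, a_9 = floor((8 + 2)/8) = 1.
  m_10 = 8*1 - 2 = 6, d_10 = (76 - 6^2)/8 = 40/8 = 5, a_10 = floor((8 + 6)/5) = 2.
  m_11 = 5*2 - 6 = 4, d_11 = (76 - 4^2)/5 = 60/5 = 12, a_11 = floor((8 + 4)/12) = 1.
  m_12 = 12*1 - 4 = 8, d_12 = (76 - 8^2)/12 = 12/12 = 1, a_12 = floor((8 + 8)/1) = 16.
  m_13 = 1*16 - 8 = 8, d_13 = (76 - 8^2)/1 = 12/1 = 12: (m_13, d_13) = (m_1, d_1) = (8, 12), so from here the quotients repeat a_1, ..., a_12; the period length is 12.
So sqrt(76) = [8; (1, 2, 1, 1, 5, 4, 5, 1, 1, 2, 1, 16)] with period length k = 12.
k is even, so the fundamental solution of x^2 - 76y^2 = 1 is (p_{k-1}, q_{k-1}) = (p_11, q_11); compute convergents through index 11.
Convergents (p_i = a_i*p_{i-1} + p_{i-2}, q_i = a_i*q_{i-1} + q_{i-2} with p_{-2}=0, p_{-1}=1, q_{-2}=1, q_{-1}=0):
  i=0: a_0=8, p_0 = 8*1 + 0 = 8, q_0 = 8*0 + 1 = 1.
  i=1: a_1=1, p_1 = 1*8 + 1 = 9, q_1 = 1*1 + 0 = 1.
  i=2: a_2=2, p_2 = 2*9 + 8 = 26, q_2 = 2*1 + 1 = 3.
  i=3: a_3=1, p_3 = 1*26 + 9 = 35, q_3 = 1*3 + 1 = 4.
  i=4: a_4=1, p_4 = 1*35 + 26 = 61, q_4 = 1*4 + 3 = 7.
  i=5: a_5=5, p_5 = 5*61 + 35 = 340, q_5 = 5*7 + 4 = 39.
  i=6: a_6=4, p_6 = 4*340 + 61 = 1421, q_6 = 4*39 + 7 = 163.
  i=7: a_7=5, p_7 = 5*1421 + 340 = 7445, q_7 = 5*163 + 39 = 854.
  i=8: a_8=1, p_8 = 1*7445 + 1421 = 8866, q_8 = 1*854 + 163 = 1017.
  i=9: a_9=1, p_9 = 1*8866 + 7445 = 16311, q_9 = 1*1017 + 854 = 1871.
  i=10: a_10=2, p_10 = 2*16311 + 8866 = 41488, q_10 = 2*1871 + 1017 = 4759.
  i=11: a_11=1, p_11 = 1*41488 + 16311 = 57799, q_11 = 1*4759 + 1871 = 6630.
Check: 57799^2 - 76*6630^2 = 3340724401 - 3340724400 = 1, so (x, y) = (57799, 6630) solves the equation, and by the theorem it is the least positive solution.

(x, y) = (57799, 6630)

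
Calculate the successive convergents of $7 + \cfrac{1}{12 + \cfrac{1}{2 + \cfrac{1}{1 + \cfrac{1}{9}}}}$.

Using the convergent recurrence p_i = a_i*p_{i-1} + p_{i-2}, q_i = a_i*q_{i-1} + q_{i-2} with p_{-2}=0, p_{-1}=1, q_{-2}=1, q_{-1}=0:
  i=0: a_0=7, p_0 = 7*1 + 0 = 7, q_0 = 7*0 + 1 = 1.
  i=1: a_1=12, p_1 = 12*7 + 1 = 85, q_1 = 12*1 + 0 = 12.
  i=2: a_2=2, p_2 = 2*85 + 7 = 177, q_2 = 2*12 + 1 = 25.
  i=3: a_3=1, p_3 = 1*177 + 85 = 262, q_3 = 1*25 + 12 = 37.
  i=4: a_4=9, p_4 = 9*262 + 177 = 2535, q_4 = 9*37 + 25 = 358.

7/1, 85/12, 177/25, 262/37, 2535/358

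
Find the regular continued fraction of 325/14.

Run the Euclidean algorithm on 325 and 14; the successive quotients are the partial quotients a_0, a_1, ... (each step inverts the fractional part left over by the previous one):
  325 = 23*14 + 3, so a_0 = 23.
  14 = 4*3 + 2, so a_1 = 4.
  3 = 1*2 + 1, so a_2 = 1.
  2 = 2*1 + 0, so a_3 = 2.
The remainder reaches 0 after 4 divisions, so the expansion has 4 partial quotients, read off in order.

[23; 4, 1, 2]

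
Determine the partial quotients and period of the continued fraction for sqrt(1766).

Write x_i = (sqrt(1766) + m_i)/d_i with (m_0, d_0) = (0, 1). a_0 = floor(sqrt(1766)) = 42, since 42^2 = 1764 <= 1766 < 1849 = 43^2.
Iterate m_{i+1} = d_i*a_i - m_i, d_{i+1} = (1766 - m_{i+1}^2)/d_i, a_{i+1} = floor((a_0 + m_{i+1})/d_{i+1}):
  m_1 = 1*42 - 0 = 42, d_1 = (1766 - 42^2)/1 = 2/1 = 2, a_1 = floor((42 + 42)/2) = 42.
  m_2 = 2*42 - 42 = 42, d_2 = (1766 - 42^2)/2 = 2/2 = 1, a_2 = floor((42 + 42)/1) = 84.
  m_3 = 1*84 - 42 = 42, d_3 = (1766 - 42^2)/1 = 2/1 = 2: (m_3, d_3) = (m_1, d_1) = (42, 2), so from here the quotients repeat a_1, a_2; the period length is 2.
Hence the expansion of sqrt(1766) is a_0 = 42 followed by the repeating block 42, 84 (period 2).

[42; (42, 84)]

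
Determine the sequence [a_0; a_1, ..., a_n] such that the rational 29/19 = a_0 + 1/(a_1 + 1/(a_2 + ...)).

[1; 1, 1, 9]

Run the Euclidean algorithm on 29 and 19; the successive quotients are the partial quotients a_0, a_1, ... (each step inverts the fractional part left over by the previous one):
  29 = 1*19 + 10, so a_0 = 1.
  19 = 1*10 + 9, so a_1 = 1.
  10 = 1*9 + 1, so a_2 = 1.
  9 = 9*1 + 0, so a_3 = 9.
The remainder reaches 0 after 4 divisions, so the expansion has 4 partial quotients, read off in order.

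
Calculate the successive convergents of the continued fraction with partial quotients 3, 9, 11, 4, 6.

Using the convergent recurrence p_i = a_i*p_{i-1} + p_{i-2}, q_i = a_i*q_{i-1} + q_{i-2} with p_{-2}=0, p_{-1}=1, q_{-2}=1, q_{-1}=0:
  i=0: a_0=3, p_0 = 3*1 + 0 = 3, q_0 = 3*0 + 1 = 1.
  i=1: a_1=9, p_1 = 9*3 + 1 = 28, q_1 = 9*1 + 0 = 9.
  i=2: a_2=11, p_2 = 11*28 + 3 = 311, q_2 = 11*9 + 1 = 100.
  i=3: a_3=4, p_3 = 4*311 + 28 = 1272, q_3 = 4*100 + 9 = 409.
  i=4: a_4=6, p_4 = 6*1272 + 311 = 7943, q_4 = 6*409 + 100 = 2554.

3/1, 28/9, 311/100, 1272/409, 7943/2554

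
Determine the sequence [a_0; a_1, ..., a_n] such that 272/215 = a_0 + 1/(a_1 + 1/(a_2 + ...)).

[1; 3, 1, 3, 2, 1, 1, 2]

Run the Euclidean algorithm on 272 and 215; the successive quotients are the partial quotients a_0, a_1, ... (each step inverts the fractional part left over by the previous one):
  272 = 1*215 + 57, so a_0 = 1.
  215 = 3*57 + 44, so a_1 = 3.
  57 = 1*44 + 13, so a_2 = 1.
  44 = 3*13 + 5, so a_3 = 3.
  13 = 2*5 + 3, so a_4 = 2.
  5 = 1*3 + 2, so a_5 = 1.
  3 = 1*2 + 1, so a_6 = 1.
  2 = 2*1 + 0, so a_7 = 2.
The remainder reaches 0 after 8 divisions, so the expansion has 8 partial quotients, read off in order.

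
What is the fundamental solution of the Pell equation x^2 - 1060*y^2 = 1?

(x, y) = (73738369, 2264856)

First expand sqrt(1060) as a continued fraction. With x_i = (sqrt(1060) + m_i)/d_i and (m_0, d_0) = (0, 1): a_0 = floor(sqrt(1060)) = 32, since 32^2 = 1024 <= 1060 < 1089 = 33^2.
Iterate m_{i+1} = d_i*a_i - m_i, d_{i+1} = (1060 - m_{i+1}^2)/d_i, a_{i+1} = floor((a_0 + m_{i+1})/d_{i+1}):
  m_1 = 1*32 - 0 = 32, d_1 = (1060 - 32^2)/1 = 36/1 = 36, a_1 = floor((32 + 32)/36) = 1.
  m_2 = 36*1 - 32 = 4, d_2 = (1060 - 4^2)/36 = 1044/36 = 29, a_2 = floor((32 + 4)/29) = 1.
  m_3 = 29*1 - 4 = 25, d_3 = (1060 - 25^2)/29 = 435/29 = 15, a_3 = floor((32 + 25)/15) = 3.
  m_4 = 15*3 - 25 = 20, d_4 = (1060 - 20^2)/15 = 660/15 = 44, a_4 = floor((32 + 20)/44) = 1.
  m_5 = 44*1 - 20 = 24, d_5 = (1060 - 24^2)/44 = 484/44 = 11, a_5 = floor((32 + 24)/11) = 5.
  m_6 = 11*5 - 24 = 31, d_6 = (1060 - 31^2)/11 = 99/11 = 9, a_6 = floor((32 + 31)/9) = 7.
  m_7 = 9*7 - 31 = 32, d_7 = (1060 - 32^2)/9 = 36/9 = 4, a_7 = floor((32 + 32)/4) = 16.
  m_8 = 4*16 - 32 = 32, d_8 = (1060 - 32^2)/4 = 36/4 = 9, a_8 = floor((32 + 32)/9) = 7.
  m_9 = 9*7 - 32 = 31, d_9 = (1060 - 31^2)/9 = 99/9 = 11, a_9 = floor((32 + 31)/11) = 5.
  m_10 = 11*5 - 31 = 24, d_10 = (1060 - 24^2)/11 = 484/11 = 44, a_10 = floor((32 + 24)/44) = 1.
  m_11 = 44*1 - 24 = 20, d_11 = (1060 - 20^2)/44 = 660/44 = 15, a_11 = floor((32 + 20)/15) = 3.
  m_12 = 15*3 - 20 = 25, d_12 = (1060 - 25^2)/15 = 435/15 = 29, a_12 = floor((32 + 25)/29) = 1.
  m_13 = 29*1 - 25 = 4, d_13 = (1060 - 4^2)/29 = 1044/29 = 36, a_13 = floor((32 + 4)/36) = 1.
  m_14 = 36*1 - 4 = 32, d_14 = (1060 - 32^2)/36 = 36/36 = 1, a_14 = floor((32 + 32)/1) = 64.
  m_15 = 1*64 - 32 = 32, d_15 = (1060 - 32^2)/1 = 36/1 = 36: (m_15, d_15) = (m_1, d_1) = (32, 36), so from here the quotients repeat a_1, ..., a_14; the period length is 14.
So sqrt(1060) = [32; (1, 1, 3, 1, 5, 7, 16, 7, 5, 1, 3, 1, 1, 64)] with period length k = 14.
k is even, so the fundamental solution of x^2 - 1060y^2 = 1 is (p_{k-1}, q_{k-1}) = (p_13, q_13); compute convergents through index 13.
Convergents (p_i = a_i*p_{i-1} + p_{i-2}, q_i = a_i*q_{i-1} + q_{i-2} with p_{-2}=0, p_{-1}=1, q_{-2}=1, q_{-1}=0):
  i=0: a_0=32, p_0 = 32*1 + 0 = 32, q_0 = 32*0 + 1 = 1.
  i=1: a_1=1, p_1 = 1*32 + 1 = 33, q_1 = 1*1 + 0 = 1.
  i=2: a_2=1, p_2 = 1*33 + 32 = 65, q_2 = 1*1 + 1 = 2.
  i=3: a_3=3, p_3 = 3*65 + 33 = 228, q_3 = 3*2 + 1 = 7.
  i=4: a_4=1, p_4 = 1*228 + 65 = 293, q_4 = 1*7 + 2 = 9.
  i=5: a_5=5, p_5 = 5*293 + 228 = 1693, q_5 = 5*9 + 7 = 52.
  i=6: a_6=7, p_6 = 7*1693 + 293 = 12144, q_6 = 7*52 + 9 = 373.
  i=7: a_7=16, p_7 = 16*12144 + 1693 = 195997, q_7 = 16*373 + 52 = 6020.
  i=8: a_8=7, p_8 = 7*195997 + 12144 = 1384123, q_8 = 7*6020 + 373 = 42513.
  i=9: a_9=5, p_9 = 5*1384123 + 195997 = 7116612, q_9 = 5*42513 + 6020 = 218585.
  i=10: a_10=1, p_10 = 1*7116612 + 1384123 = 8500735, q_10 = 1*218585 + 42513 = 261098.
  i=11: a_11=3, p_11 = 3*8500735 + 7116612 = 32618817, q_11 = 3*261098 + 218585 = 1001879.
  i=12: a_12=1, p_12 = 1*32618817 + 8500735 = 41119552, q_12 = 1*1001879 + 261098 = 1262977.
  i=13: a_13=1, p_13 = 1*41119552 + 32618817 = 73738369, q_13 = 1*1262977 + 1001879 = 2264856.
Check: 73738369^2 - 1060*2264856^2 = 5437347062780161 - 5437347062780160 = 1, so (x, y) = (73738369, 2264856) solves the equation, and by the theorem it is the least positive solution.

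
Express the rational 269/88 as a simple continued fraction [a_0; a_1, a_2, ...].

Run the Euclidean algorithm on 269 and 88; the successive quotients are the partial quotients a_0, a_1, ... (each step inverts the fractional part left over by the previous one):
  269 = 3*88 + 5, so a_0 = 3.
  88 = 17*5 + 3, so a_1 = 17.
  5 = 1*3 + 2, so a_2 = 1.
  3 = 1*2 + 1, so a_3 = 1.
  2 = 2*1 + 0, so a_4 = 2.
The remainder reaches 0 after 5 divisions, so the expansion has 5 partial quotients, read off in order.

[3; 17, 1, 1, 2]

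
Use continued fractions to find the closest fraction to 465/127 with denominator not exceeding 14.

Expand x = 465/127 as a continued fraction with the Euclidean algorithm:
  465 = 3*127 + 84, so a_0 = 3.
  127 = 1*84 + 43, so a_1 = 1.
  84 = 1*43 + 41, so a_2 = 1.
  43 = 1*41 + 2, so a_3 = 1.
  41 = 20*2 + 1, so a_4 = 20.
  2 = 2*1 + 0, so a_5 = 2.
so x = [3; 1, 1, 1, 20, 2].
Convergents (p_i = a_i*p_{i-1} + p_{i-2}, q_i = a_i*q_{i-1} + q_{i-2} with p_{-2}=0, p_{-1}=1, q_{-2}=1, q_{-1}=0), until the denominator exceeds 14:
  i=0: a_0=3, p_0 = 3*1 + 0 = 3, q_0 = 3*0 + 1 = 1.
  i=1: a_1=1, p_1 = 1*3 + 1 = 4, q_1 = 1*1 + 0 = 1.
  i=2: a_2=1, p_2 = 1*4 + 3 = 7, q_2 = 1*1 + 1 = 2.
  i=3: a_3=1, p_3 = 1*7 + 4 = 11, q_3 = 1*2 + 1 = 3.
  i=4: a_4=20, p_4 = 20*11 + 7 = 227, q_4 = 20*3 + 2 = 62.
q_4 = 62 > 14, so the last convergent with denominator <= 14 is p_3/q_3 = 11/3.
The closest fraction with denominator <= 14 is either p_3/q_3 or the intermediate fraction (k*p_3 + p_2)/(k*q_3 + q_2) with the largest k >= 1 whose denominator stays <= 14; these approach x as k grows, and every other convergent or intermediate fraction in range is farther away.
Largest k: floor((14 - q_2)/q_3) = floor((14 - 2)/3) = 4.
That gives (4*11 + 7)/(4*3 + 2) = 51/14.
Compare the errors: |x - 11/3| = |465*3 - 11*127|/(127*3) = 2/381, and |x - 51/14| = |465*14 - 51*127|/(127*14) = 33/1778.
Cross-multiplying, 2*1778 = 3556 < 12573 = 33*381, so 2/381 is smaller: the convergent 11/3 is closer to x than 51/14.

11/3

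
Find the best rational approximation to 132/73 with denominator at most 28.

Expand x = 132/73 as a continued fraction with the Euclidean algorithm:
  132 = 1*73 + 59, so a_0 = 1.
  73 = 1*59 + 14, so a_1 = 1.
  59 = 4*14 + 3, so a_2 = 4.
  14 = 4*3 + 2, so a_3 = 4.
  3 = 1*2 + 1, so a_4 = 1.
  2 = 2*1 + 0, so a_5 = 2.
so x = [1; 1, 4, 4, 1, 2].
Convergents (p_i = a_i*p_{i-1} + p_{i-2}, q_i = a_i*q_{i-1} + q_{i-2} with p_{-2}=0, p_{-1}=1, q_{-2}=1, q_{-1}=0), until the denominator exceeds 28:
  i=0: a_0=1, p_0 = 1*1 + 0 = 1, q_0 = 1*0 + 1 = 1.
  i=1: a_1=1, p_1 = 1*1 + 1 = 2, q_1 = 1*1 + 0 = 1.
  i=2: a_2=4, p_2 = 4*2 + 1 = 9, q_2 = 4*1 + 1 = 5.
  i=3: a_3=4, p_3 = 4*9 + 2 = 38, q_3 = 4*5 + 1 = 21.
  i=4: a_4=1, p_4 = 1*38 + 9 = 47, q_4 = 1*21 + 5 = 26.
  i=5: a_5=2, p_5 = 2*47 + 38 = 132, q_5 = 2*26 + 21 = 73.
q_5 = 73 > 28, so the last convergent with denominator <= 28 is p_4/q_4 = 47/26.
The closest fraction with denominator <= 28 is either p_4/q_4 or the intermediate fraction (k*p_4 + p_3)/(k*q_4 + q_3) with the largest k >= 1 whose denominator stays <= 28; these approach x as k grows, and every other convergent or intermediate fraction in range is farther away.
Largest k: floor((28 - q_3)/q_4) = floor((28 - 21)/26) = 0.
Since k = 0, no intermediate fraction beyond p_4/q_4 has denominator <= 28, so the convergent 47/26 is the closest (its error is |132*26 - 47*73|/(73*26) = 1/1898).

47/26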